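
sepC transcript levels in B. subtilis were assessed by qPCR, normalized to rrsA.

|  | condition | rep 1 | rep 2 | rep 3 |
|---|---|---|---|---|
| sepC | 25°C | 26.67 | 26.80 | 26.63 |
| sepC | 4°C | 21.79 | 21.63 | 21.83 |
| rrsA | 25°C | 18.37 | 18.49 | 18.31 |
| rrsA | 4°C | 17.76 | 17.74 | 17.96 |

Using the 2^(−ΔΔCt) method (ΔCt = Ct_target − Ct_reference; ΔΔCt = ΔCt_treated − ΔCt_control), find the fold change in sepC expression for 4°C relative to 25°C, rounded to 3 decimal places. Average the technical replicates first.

20.821

Mean Ct: sepC 25°C 26.700; sepC 4°C 21.750; rrsA 25°C 18.390; rrsA 4°C 17.820
ΔCt(25°C) = 26.700 − 18.390 = 8.310
ΔCt(4°C) = 21.750 − 17.820 = 3.930
ΔΔCt = 3.930 − 8.310 = -4.380
Fold change = 2^(−(-4.380)) = 2^4.380 = 20.8215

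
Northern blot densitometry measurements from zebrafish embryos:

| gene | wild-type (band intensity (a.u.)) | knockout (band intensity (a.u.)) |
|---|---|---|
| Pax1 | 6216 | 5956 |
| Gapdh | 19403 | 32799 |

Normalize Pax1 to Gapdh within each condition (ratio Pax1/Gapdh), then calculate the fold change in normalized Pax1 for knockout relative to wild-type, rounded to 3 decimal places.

Pax1/Gapdh (wild-type) = 6216 / 19403 = 0.32036
Pax1/Gapdh (knockout) = 5956 / 32799 = 0.18159
Fold change = 0.18159 / 0.32036 = 0.5668

0.567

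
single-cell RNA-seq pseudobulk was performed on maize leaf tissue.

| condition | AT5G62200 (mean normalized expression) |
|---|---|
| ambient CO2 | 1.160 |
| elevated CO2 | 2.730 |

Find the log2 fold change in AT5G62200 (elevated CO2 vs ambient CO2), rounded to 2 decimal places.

1.23

Fold change = 2.730 / 1.160 = 2.3534
log2(2.3534) = 1.235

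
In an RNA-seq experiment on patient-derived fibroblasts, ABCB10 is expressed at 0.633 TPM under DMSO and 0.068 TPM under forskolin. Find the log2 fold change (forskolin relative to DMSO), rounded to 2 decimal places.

Fold change = 0.068 / 0.633 = 0.1074
log2(0.1074) = -3.219

-3.22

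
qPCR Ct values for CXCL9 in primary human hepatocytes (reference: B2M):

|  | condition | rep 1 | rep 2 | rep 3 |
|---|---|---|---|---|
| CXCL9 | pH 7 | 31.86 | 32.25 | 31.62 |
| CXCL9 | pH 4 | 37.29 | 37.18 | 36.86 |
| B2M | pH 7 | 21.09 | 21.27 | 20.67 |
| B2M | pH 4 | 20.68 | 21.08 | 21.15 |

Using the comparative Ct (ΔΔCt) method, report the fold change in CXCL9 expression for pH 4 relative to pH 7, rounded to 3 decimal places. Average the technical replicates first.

0.026

Mean Ct: CXCL9 pH 7 31.910; CXCL9 pH 4 37.110; B2M pH 7 21.010; B2M pH 4 20.970
ΔCt(pH 7) = 31.910 − 21.010 = 10.900
ΔCt(pH 4) = 37.110 − 20.970 = 16.140
ΔΔCt = 16.140 − 10.900 = 5.240
Fold change = 2^(−5.240) = 0.0265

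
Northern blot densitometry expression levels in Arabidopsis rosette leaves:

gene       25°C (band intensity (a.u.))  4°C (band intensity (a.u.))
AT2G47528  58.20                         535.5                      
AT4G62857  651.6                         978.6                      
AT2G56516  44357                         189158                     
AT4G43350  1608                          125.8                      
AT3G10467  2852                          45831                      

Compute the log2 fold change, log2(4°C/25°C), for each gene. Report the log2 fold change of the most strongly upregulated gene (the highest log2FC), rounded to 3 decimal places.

log2(535.5/58.20) = 3.202  (AT2G47528)
log2(978.6/651.6) = 0.587  (AT4G62857)
log2(189158/44357) = 2.092  (AT2G56516)
log2(125.8/1608) = -3.676  (AT4G43350)
log2(45831/2852) = 4.006  (AT3G10467)
AT3G10467 is most strongly upregulated.

4.006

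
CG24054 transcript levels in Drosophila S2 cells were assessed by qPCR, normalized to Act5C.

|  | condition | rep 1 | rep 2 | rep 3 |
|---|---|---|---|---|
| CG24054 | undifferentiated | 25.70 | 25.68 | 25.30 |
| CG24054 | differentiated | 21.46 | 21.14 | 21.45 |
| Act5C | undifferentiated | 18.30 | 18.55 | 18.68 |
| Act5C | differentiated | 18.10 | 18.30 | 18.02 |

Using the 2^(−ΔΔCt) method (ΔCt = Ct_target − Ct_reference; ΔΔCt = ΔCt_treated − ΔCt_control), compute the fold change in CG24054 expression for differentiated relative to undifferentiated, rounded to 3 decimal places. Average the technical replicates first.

Mean Ct: CG24054 undifferentiated 25.560; CG24054 differentiated 21.350; Act5C undifferentiated 18.510; Act5C differentiated 18.140
ΔCt(undifferentiated) = 25.560 − 18.510 = 7.050
ΔCt(differentiated) = 21.350 − 18.140 = 3.210
ΔΔCt = 3.210 − 7.050 = -3.840
Fold change = 2^(−(-3.840)) = 2^3.840 = 14.3204

14.320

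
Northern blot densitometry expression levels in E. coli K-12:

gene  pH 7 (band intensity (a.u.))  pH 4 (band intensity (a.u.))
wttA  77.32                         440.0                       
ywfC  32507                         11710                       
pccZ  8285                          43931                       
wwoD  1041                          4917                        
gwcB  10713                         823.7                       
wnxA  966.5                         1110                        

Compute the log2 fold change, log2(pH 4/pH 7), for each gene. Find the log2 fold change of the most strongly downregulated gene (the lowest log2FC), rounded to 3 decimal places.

-3.701

log2(440.0/77.32) = 2.509  (wttA)
log2(11710/32507) = -1.473  (ywfC)
log2(43931/8285) = 2.407  (pccZ)
log2(4917/1041) = 2.240  (wwoD)
log2(823.7/10713) = -3.701  (gwcB)
log2(1110/966.5) = 0.200  (wnxA)
gwcB is most strongly downregulated.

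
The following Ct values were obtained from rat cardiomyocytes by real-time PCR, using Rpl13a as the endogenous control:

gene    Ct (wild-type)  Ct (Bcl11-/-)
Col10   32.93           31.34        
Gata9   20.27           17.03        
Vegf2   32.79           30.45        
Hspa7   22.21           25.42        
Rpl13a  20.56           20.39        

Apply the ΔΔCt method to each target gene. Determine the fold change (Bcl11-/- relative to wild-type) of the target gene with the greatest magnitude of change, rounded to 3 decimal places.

Col10: ΔΔCt = (31.34−20.39) − (32.93−20.56) = 10.95 − 12.37 = -1.42; fold change = 2^1.42 = 2.676
Gata9: ΔΔCt = (17.03−20.39) − (20.27−20.56) = -3.36 − (-0.29) = -3.07; fold change = 2^3.07 = 8.398
Vegf2: ΔΔCt = (30.45−20.39) − (32.79−20.56) = 10.06 − 12.23 = -2.17; fold change = 2^2.17 = 4.500
Hspa7: ΔΔCt = (25.42−20.39) − (22.21−20.56) = 5.03 − 1.65 = 3.38; fold change = 2^-3.38 = 0.096
Hspa7 has the largest |ΔΔCt| = 3.38.

0.096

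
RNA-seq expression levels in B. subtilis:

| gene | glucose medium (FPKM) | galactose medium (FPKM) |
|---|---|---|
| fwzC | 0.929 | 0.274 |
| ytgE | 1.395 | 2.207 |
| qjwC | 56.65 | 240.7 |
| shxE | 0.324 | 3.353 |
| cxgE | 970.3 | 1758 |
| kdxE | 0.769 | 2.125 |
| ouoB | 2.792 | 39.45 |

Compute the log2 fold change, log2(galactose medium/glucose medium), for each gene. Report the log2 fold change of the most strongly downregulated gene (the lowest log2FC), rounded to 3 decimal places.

log2(0.274/0.929) = -1.762  (fwzC)
log2(2.207/1.395) = 0.662  (ytgE)
log2(240.7/56.65) = 2.087  (qjwC)
log2(3.353/0.324) = 3.371  (shxE)
log2(1758/970.3) = 0.857  (cxgE)
log2(2.125/0.769) = 1.466  (kdxE)
log2(39.45/2.792) = 3.821  (ouoB)
fwzC is most strongly downregulated.

-1.762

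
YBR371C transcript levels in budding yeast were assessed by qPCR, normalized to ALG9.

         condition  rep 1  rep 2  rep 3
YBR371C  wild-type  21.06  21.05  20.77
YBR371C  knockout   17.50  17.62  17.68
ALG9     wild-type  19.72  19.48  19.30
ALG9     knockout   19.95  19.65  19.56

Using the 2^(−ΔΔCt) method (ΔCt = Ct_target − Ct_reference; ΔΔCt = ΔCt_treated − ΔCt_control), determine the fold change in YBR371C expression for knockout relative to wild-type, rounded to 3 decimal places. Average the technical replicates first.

11.959

Mean Ct: YBR371C wild-type 20.960; YBR371C knockout 17.600; ALG9 wild-type 19.500; ALG9 knockout 19.720
ΔCt(wild-type) = 20.960 − 19.500 = 1.460
ΔCt(knockout) = 17.600 − 19.720 = -2.120
ΔΔCt = -2.120 − 1.460 = -3.580
Fold change = 2^(−(-3.580)) = 2^3.580 = 11.9588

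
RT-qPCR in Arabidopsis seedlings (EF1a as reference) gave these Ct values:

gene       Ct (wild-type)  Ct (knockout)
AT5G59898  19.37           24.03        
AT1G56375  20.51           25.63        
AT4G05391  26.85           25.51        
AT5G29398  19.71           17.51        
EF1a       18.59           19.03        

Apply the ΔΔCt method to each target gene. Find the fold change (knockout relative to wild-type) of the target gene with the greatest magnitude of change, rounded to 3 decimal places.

0.039

AT5G59898: ΔΔCt = (24.03−19.03) − (19.37−18.59) = 5.00 − 0.78 = 4.22; fold change = 2^-4.22 = 0.054
AT1G56375: ΔΔCt = (25.63−19.03) − (20.51−18.59) = 6.60 − 1.92 = 4.68; fold change = 2^-4.68 = 0.039
AT4G05391: ΔΔCt = (25.51−19.03) − (26.85−18.59) = 6.48 − 8.26 = -1.78; fold change = 2^1.78 = 3.434
AT5G29398: ΔΔCt = (17.51−19.03) − (19.71−18.59) = -1.52 − 1.12 = -2.64; fold change = 2^2.64 = 6.233
AT1G56375 has the largest |ΔΔCt| = 4.68.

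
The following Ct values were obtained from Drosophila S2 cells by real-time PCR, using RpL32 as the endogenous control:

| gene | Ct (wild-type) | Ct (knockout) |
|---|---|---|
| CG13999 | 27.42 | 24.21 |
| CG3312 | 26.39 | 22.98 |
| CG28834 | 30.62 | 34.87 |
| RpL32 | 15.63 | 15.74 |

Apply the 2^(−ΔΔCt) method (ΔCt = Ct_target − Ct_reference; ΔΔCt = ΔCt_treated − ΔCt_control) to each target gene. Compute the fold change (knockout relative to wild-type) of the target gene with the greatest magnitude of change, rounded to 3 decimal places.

CG13999: ΔΔCt = (24.21−15.74) − (27.42−15.63) = 8.47 − 11.79 = -3.32; fold change = 2^3.32 = 9.987
CG3312: ΔΔCt = (22.98−15.74) − (26.39−15.63) = 7.24 − 10.76 = -3.52; fold change = 2^3.52 = 11.472
CG28834: ΔΔCt = (34.87−15.74) − (30.62−15.63) = 19.13 − 14.99 = 4.14; fold change = 2^-4.14 = 0.057
CG28834 has the largest |ΔΔCt| = 4.14.

0.057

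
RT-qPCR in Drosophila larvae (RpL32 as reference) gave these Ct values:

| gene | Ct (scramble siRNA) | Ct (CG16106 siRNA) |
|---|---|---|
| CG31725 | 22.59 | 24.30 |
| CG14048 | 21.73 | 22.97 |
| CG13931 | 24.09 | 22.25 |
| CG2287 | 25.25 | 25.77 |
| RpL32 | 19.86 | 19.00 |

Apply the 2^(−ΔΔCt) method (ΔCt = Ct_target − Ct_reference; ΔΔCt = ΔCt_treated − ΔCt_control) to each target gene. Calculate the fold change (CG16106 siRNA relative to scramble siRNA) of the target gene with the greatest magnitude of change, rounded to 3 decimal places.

0.168

CG31725: ΔΔCt = (24.30−19.00) − (22.59−19.86) = 5.30 − 2.73 = 2.57; fold change = 2^-2.57 = 0.168
CG14048: ΔΔCt = (22.97−19.00) − (21.73−19.86) = 3.97 − 1.87 = 2.10; fold change = 2^-2.10 = 0.233
CG13931: ΔΔCt = (22.25−19.00) − (24.09−19.86) = 3.25 − 4.23 = -0.98; fold change = 2^0.98 = 1.972
CG2287: ΔΔCt = (25.77−19.00) − (25.25−19.86) = 6.77 − 5.39 = 1.38; fold change = 2^-1.38 = 0.384
CG31725 has the largest |ΔΔCt| = 2.57.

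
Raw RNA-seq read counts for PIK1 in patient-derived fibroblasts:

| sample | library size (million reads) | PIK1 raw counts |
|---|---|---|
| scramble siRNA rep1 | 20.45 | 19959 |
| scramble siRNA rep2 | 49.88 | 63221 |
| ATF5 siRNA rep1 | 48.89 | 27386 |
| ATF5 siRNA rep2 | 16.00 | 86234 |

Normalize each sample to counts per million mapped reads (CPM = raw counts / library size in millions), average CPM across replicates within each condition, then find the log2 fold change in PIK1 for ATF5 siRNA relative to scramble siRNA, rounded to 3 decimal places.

1.407

CPM(scramble siRNA rep1) = 19959 / 20.45 = 975.9902
CPM(scramble siRNA rep2) = 63221 / 49.88 = 1267.4619
CPM(ATF5 siRNA rep1) = 27386 / 48.89 = 560.1555
CPM(ATF5 siRNA rep2) = 86234 / 16.00 = 5389.6250
mean CPM(scramble siRNA) = 1121.7261; mean CPM(ATF5 siRNA) = 2974.8902
Fold change = 2974.8902 / 1121.7261 = 2.65206
log2(2.65206) = 1.4071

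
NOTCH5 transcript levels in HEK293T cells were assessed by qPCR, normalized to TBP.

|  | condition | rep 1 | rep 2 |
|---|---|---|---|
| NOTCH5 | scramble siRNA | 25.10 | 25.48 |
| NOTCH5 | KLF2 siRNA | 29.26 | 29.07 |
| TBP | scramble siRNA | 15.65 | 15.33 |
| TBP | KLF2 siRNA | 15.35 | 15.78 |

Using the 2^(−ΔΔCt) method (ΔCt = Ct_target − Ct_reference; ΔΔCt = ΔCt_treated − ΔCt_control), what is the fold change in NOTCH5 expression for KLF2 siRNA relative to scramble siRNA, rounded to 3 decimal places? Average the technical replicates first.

0.072

Mean Ct: NOTCH5 scramble siRNA 25.290; NOTCH5 KLF2 siRNA 29.165; TBP scramble siRNA 15.490; TBP KLF2 siRNA 15.565
ΔCt(scramble siRNA) = 25.290 − 15.490 = 9.800
ΔCt(KLF2 siRNA) = 29.165 − 15.565 = 13.600
ΔΔCt = 13.600 − 9.800 = 3.800
Fold change = 2^(−3.800) = 0.0718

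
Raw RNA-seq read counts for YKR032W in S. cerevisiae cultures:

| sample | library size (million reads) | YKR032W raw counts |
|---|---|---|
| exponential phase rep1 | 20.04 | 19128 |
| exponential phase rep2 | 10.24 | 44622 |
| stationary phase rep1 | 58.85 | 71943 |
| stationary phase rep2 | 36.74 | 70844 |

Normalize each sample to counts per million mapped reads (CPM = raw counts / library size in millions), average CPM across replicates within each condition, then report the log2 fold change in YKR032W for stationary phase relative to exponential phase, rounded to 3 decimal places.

-0.754

CPM(exponential phase rep1) = 19128 / 20.04 = 954.4910
CPM(exponential phase rep2) = 44622 / 10.24 = 4357.6172
CPM(stationary phase rep1) = 71943 / 58.85 = 1222.4809
CPM(stationary phase rep2) = 70844 / 36.74 = 1928.2526
mean CPM(exponential phase) = 2656.0541; mean CPM(stationary phase) = 1575.3667
Fold change = 1575.3667 / 2656.0541 = 0.59312
log2(0.59312) = -0.7536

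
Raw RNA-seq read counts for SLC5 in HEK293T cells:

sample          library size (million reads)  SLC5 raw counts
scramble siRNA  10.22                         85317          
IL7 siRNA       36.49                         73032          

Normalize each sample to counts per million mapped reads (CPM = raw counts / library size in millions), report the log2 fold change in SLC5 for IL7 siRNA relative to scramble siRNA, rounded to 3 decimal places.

CPM(scramble siRNA) = 85317 / 10.22 = 8348.0431
CPM(IL7 siRNA) = 73032 / 36.49 = 2001.4250
Fold change = 2001.4250 / 8348.0431 = 0.23975
log2(0.23975) = -2.0604

-2.060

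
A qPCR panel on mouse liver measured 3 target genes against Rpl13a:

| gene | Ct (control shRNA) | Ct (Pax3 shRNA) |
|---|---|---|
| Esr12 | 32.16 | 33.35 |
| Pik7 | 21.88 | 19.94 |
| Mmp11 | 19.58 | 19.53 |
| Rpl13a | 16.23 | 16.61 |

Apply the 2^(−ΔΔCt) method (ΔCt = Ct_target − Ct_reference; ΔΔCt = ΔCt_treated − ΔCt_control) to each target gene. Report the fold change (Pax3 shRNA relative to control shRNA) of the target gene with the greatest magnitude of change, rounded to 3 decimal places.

4.993

Esr12: ΔΔCt = (33.35−16.61) − (32.16−16.23) = 16.74 − 15.93 = 0.81; fold change = 2^-0.81 = 0.570
Pik7: ΔΔCt = (19.94−16.61) − (21.88−16.23) = 3.33 − 5.65 = -2.32; fold change = 2^2.32 = 4.993
Mmp11: ΔΔCt = (19.53−16.61) − (19.58−16.23) = 2.92 − 3.35 = -0.43; fold change = 2^0.43 = 1.347
Pik7 has the largest |ΔΔCt| = 2.32.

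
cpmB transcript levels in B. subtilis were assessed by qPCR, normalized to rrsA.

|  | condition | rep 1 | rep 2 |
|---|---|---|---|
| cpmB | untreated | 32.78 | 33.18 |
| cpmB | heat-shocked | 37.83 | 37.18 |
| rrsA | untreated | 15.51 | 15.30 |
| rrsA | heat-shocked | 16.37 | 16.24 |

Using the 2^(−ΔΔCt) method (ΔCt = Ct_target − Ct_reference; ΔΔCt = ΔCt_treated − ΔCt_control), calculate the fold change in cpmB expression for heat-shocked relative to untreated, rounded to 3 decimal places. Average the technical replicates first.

0.081

Mean Ct: cpmB untreated 32.980; cpmB heat-shocked 37.505; rrsA untreated 15.405; rrsA heat-shocked 16.305
ΔCt(untreated) = 32.980 − 15.405 = 17.575
ΔCt(heat-shocked) = 37.505 − 16.305 = 21.200
ΔΔCt = 21.200 − 17.575 = 3.625
Fold change = 2^(−3.625) = 0.0811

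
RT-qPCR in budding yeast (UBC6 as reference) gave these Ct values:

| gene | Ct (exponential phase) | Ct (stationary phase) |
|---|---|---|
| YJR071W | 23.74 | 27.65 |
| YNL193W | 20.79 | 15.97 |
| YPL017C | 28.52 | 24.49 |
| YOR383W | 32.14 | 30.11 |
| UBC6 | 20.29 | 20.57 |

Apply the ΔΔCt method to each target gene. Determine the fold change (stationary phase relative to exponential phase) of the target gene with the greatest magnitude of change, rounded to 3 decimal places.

34.297

YJR071W: ΔΔCt = (27.65−20.57) − (23.74−20.29) = 7.08 − 3.45 = 3.63; fold change = 2^-3.63 = 0.081
YNL193W: ΔΔCt = (15.97−20.57) − (20.79−20.29) = -4.60 − 0.50 = -5.10; fold change = 2^5.10 = 34.297
YPL017C: ΔΔCt = (24.49−20.57) − (28.52−20.29) = 3.92 − 8.23 = -4.31; fold change = 2^4.31 = 19.835
YOR383W: ΔΔCt = (30.11−20.57) − (32.14−20.29) = 9.54 − 11.85 = -2.31; fold change = 2^2.31 = 4.959
YNL193W has the largest |ΔΔCt| = 5.10.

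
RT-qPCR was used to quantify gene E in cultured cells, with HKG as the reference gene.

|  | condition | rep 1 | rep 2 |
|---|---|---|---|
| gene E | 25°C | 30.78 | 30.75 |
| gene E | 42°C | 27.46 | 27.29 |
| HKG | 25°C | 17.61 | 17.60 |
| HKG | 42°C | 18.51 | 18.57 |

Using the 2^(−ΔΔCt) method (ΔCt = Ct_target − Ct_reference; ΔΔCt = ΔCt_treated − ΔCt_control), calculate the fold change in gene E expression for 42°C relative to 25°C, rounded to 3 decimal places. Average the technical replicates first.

20.043

Mean Ct: gene E 25°C 30.765; gene E 42°C 27.375; HKG 25°C 17.605; HKG 42°C 18.540
ΔCt(25°C) = 30.765 − 17.605 = 13.160
ΔCt(42°C) = 27.375 − 18.540 = 8.835
ΔΔCt = 8.835 − 13.160 = -4.325
Fold change = 2^(−(-4.325)) = 2^4.325 = 20.0426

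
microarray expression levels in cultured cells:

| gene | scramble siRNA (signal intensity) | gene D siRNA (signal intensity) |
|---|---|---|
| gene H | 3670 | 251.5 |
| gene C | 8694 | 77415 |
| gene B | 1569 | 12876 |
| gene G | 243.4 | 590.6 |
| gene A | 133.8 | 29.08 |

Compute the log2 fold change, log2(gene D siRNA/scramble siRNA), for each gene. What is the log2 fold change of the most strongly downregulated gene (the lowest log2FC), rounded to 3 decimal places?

log2(251.5/3670) = -3.867  (gene H)
log2(77415/8694) = 3.155  (gene C)
log2(12876/1569) = 3.037  (gene B)
log2(590.6/243.4) = 1.279  (gene G)
log2(29.08/133.8) = -2.202  (gene A)
gene H is most strongly downregulated.

-3.867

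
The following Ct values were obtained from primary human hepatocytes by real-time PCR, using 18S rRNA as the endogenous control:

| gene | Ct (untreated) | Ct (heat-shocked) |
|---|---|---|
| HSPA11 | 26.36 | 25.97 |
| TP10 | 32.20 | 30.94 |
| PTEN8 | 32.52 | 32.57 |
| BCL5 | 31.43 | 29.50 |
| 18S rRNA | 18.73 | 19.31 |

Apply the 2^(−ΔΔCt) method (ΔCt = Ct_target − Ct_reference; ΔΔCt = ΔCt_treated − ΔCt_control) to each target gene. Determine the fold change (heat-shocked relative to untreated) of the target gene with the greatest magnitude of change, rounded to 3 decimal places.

5.696

HSPA11: ΔΔCt = (25.97−19.31) − (26.36−18.73) = 6.66 − 7.63 = -0.97; fold change = 2^0.97 = 1.959
TP10: ΔΔCt = (30.94−19.31) − (32.20−18.73) = 11.63 − 13.47 = -1.84; fold change = 2^1.84 = 3.580
PTEN8: ΔΔCt = (32.57−19.31) − (32.52−18.73) = 13.26 − 13.79 = -0.53; fold change = 2^0.53 = 1.444
BCL5: ΔΔCt = (29.50−19.31) − (31.43−18.73) = 10.19 − 12.70 = -2.51; fold change = 2^2.51 = 5.696
BCL5 has the largest |ΔΔCt| = 2.51.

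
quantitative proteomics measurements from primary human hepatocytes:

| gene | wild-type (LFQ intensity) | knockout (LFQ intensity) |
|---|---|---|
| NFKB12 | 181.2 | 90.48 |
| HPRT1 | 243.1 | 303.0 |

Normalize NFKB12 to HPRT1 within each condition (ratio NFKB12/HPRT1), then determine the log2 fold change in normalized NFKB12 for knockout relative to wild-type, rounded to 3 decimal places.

NFKB12/HPRT1 (wild-type) = 181.2 / 243.1 = 0.74537
NFKB12/HPRT1 (knockout) = 90.48 / 303.0 = 0.29861
Fold change = 0.29861 / 0.74537 = 0.4006
log2(0.4006) = -1.3197

-1.320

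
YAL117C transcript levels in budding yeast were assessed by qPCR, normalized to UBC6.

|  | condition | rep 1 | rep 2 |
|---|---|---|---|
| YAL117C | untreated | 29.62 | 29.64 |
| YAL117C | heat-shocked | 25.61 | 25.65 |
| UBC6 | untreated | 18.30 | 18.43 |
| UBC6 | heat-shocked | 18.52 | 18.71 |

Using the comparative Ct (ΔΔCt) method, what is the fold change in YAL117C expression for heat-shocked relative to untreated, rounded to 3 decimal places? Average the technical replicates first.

Mean Ct: YAL117C untreated 29.630; YAL117C heat-shocked 25.630; UBC6 untreated 18.365; UBC6 heat-shocked 18.615
ΔCt(untreated) = 29.630 − 18.365 = 11.265
ΔCt(heat-shocked) = 25.630 − 18.615 = 7.015
ΔΔCt = 7.015 − 11.265 = -4.250
Fold change = 2^(−(-4.250)) = 2^4.250 = 19.0273

19.027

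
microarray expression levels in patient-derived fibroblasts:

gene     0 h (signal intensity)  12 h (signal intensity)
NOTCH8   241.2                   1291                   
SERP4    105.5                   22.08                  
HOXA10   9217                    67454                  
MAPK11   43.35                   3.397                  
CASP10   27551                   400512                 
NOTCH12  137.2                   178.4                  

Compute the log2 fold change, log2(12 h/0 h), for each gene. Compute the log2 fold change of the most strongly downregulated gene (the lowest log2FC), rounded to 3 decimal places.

log2(1291/241.2) = 2.420  (NOTCH8)
log2(22.08/105.5) = -2.256  (SERP4)
log2(67454/9217) = 2.872  (HOXA10)
log2(3.397/43.35) = -3.674  (MAPK11)
log2(400512/27551) = 3.862  (CASP10)
log2(178.4/137.2) = 0.379  (NOTCH12)
MAPK11 is most strongly downregulated.

-3.674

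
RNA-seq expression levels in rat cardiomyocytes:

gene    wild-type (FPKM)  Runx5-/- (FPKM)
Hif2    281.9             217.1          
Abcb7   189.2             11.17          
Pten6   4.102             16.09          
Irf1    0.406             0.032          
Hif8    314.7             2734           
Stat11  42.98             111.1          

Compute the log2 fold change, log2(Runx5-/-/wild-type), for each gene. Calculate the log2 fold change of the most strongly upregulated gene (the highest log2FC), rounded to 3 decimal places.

3.119

log2(217.1/281.9) = -0.377  (Hif2)
log2(11.17/189.2) = -4.082  (Abcb7)
log2(16.09/4.102) = 1.972  (Pten6)
log2(0.032/0.406) = -3.665  (Irf1)
log2(2734/314.7) = 3.119  (Hif8)
log2(111.1/42.98) = 1.370  (Stat11)
Hif8 is most strongly upregulated.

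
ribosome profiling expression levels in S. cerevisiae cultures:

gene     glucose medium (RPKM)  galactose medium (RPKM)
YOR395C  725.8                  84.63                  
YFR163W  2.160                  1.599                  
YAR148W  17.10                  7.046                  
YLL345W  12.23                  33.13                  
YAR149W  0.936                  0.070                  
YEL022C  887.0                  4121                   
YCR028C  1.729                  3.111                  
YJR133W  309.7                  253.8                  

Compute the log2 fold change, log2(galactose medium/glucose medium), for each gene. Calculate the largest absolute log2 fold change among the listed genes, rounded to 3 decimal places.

log2(84.63/725.8) = -3.100  (YOR395C)
log2(1.599/2.160) = -0.434  (YFR163W)
log2(7.046/17.10) = -1.279  (YAR148W)
log2(33.13/12.23) = 1.438  (YLL345W)
log2(0.070/0.936) = -3.741  (YAR149W)
log2(4121/887.0) = 2.216  (YEL022C)
log2(3.111/1.729) = 0.847  (YCR028C)
log2(253.8/309.7) = -0.287  (YJR133W)
The largest magnitude belongs to YAR149W.

3.741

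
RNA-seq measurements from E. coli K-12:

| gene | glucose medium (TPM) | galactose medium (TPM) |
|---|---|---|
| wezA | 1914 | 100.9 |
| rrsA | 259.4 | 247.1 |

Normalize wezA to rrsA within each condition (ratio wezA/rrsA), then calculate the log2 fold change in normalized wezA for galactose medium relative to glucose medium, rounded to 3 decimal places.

-4.176

wezA/rrsA (glucose medium) = 1914 / 259.4 = 7.3786
wezA/rrsA (galactose medium) = 100.9 / 247.1 = 0.40834
Fold change = 0.40834 / 7.3786 = 0.0553
log2(0.0553) = -4.1755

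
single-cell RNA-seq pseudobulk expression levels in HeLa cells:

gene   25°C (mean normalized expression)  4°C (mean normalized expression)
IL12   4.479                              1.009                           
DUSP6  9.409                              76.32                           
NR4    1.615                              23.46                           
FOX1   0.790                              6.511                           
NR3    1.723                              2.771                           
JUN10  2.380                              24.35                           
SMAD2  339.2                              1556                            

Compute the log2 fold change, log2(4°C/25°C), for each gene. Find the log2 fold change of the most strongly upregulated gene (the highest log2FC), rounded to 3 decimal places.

log2(1.009/4.479) = -2.150  (IL12)
log2(76.32/9.409) = 3.020  (DUSP6)
log2(23.46/1.615) = 3.861  (NR4)
log2(6.511/0.790) = 3.043  (FOX1)
log2(2.771/1.723) = 0.685  (NR3)
log2(24.35/2.380) = 3.355  (JUN10)
log2(1556/339.2) = 2.198  (SMAD2)
NR4 is most strongly upregulated.

3.861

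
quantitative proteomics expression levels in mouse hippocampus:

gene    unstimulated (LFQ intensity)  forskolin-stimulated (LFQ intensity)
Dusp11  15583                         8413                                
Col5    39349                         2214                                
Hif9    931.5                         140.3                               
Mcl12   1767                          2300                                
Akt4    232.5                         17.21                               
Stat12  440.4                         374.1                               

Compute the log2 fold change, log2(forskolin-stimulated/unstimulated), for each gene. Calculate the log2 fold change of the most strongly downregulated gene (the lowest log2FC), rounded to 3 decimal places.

-4.152

log2(8413/15583) = -0.889  (Dusp11)
log2(2214/39349) = -4.152  (Col5)
log2(140.3/931.5) = -2.731  (Hif9)
log2(2300/1767) = 0.380  (Mcl12)
log2(17.21/232.5) = -3.756  (Akt4)
log2(374.1/440.4) = -0.235  (Stat12)
Col5 is most strongly downregulated.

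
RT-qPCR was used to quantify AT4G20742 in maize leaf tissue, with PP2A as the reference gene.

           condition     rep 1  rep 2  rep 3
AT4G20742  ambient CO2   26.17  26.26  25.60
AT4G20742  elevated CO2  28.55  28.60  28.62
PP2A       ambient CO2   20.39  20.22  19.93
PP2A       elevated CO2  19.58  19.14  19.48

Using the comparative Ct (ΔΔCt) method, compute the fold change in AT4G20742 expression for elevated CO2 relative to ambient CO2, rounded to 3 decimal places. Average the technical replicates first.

0.097

Mean Ct: AT4G20742 ambient CO2 26.010; AT4G20742 elevated CO2 28.590; PP2A ambient CO2 20.180; PP2A elevated CO2 19.400
ΔCt(ambient CO2) = 26.010 − 20.180 = 5.830
ΔCt(elevated CO2) = 28.590 − 19.400 = 9.190
ΔΔCt = 9.190 − 5.830 = 3.360
Fold change = 2^(−3.360) = 0.0974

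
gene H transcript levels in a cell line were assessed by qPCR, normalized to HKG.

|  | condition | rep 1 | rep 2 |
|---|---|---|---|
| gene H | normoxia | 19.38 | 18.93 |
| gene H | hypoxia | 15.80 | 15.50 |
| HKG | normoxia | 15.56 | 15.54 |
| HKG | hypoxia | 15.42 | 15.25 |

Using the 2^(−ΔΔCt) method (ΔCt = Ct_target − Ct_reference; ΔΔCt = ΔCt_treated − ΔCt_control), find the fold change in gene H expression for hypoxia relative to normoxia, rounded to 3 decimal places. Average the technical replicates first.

Mean Ct: gene H normoxia 19.155; gene H hypoxia 15.650; HKG normoxia 15.550; HKG hypoxia 15.335
ΔCt(normoxia) = 19.155 − 15.550 = 3.605
ΔCt(hypoxia) = 15.650 − 15.335 = 0.315
ΔΔCt = 0.315 − 3.605 = -3.290
Fold change = 2^(−(-3.290)) = 2^3.290 = 9.7811

9.781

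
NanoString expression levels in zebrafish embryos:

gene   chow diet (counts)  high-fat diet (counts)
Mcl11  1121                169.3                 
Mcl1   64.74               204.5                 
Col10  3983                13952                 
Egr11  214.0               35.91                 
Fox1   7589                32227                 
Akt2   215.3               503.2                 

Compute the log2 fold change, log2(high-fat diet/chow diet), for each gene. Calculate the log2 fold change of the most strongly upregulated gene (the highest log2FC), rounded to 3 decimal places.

2.086

log2(169.3/1121) = -2.727  (Mcl11)
log2(204.5/64.74) = 1.659  (Mcl1)
log2(13952/3983) = 1.809  (Col10)
log2(35.91/214.0) = -2.575  (Egr11)
log2(32227/7589) = 2.086  (Fox1)
log2(503.2/215.3) = 1.225  (Akt2)
Fox1 is most strongly upregulated.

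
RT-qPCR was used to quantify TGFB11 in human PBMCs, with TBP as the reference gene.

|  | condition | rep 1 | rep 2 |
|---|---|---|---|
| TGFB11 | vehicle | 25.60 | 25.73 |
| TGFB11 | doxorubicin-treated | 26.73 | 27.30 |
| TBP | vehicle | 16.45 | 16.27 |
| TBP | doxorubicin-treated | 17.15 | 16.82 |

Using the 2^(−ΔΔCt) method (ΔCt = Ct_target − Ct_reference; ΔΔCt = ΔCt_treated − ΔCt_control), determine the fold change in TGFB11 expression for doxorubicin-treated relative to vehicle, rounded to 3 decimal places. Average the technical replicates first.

Mean Ct: TGFB11 vehicle 25.665; TGFB11 doxorubicin-treated 27.015; TBP vehicle 16.360; TBP doxorubicin-treated 16.985
ΔCt(vehicle) = 25.665 − 16.360 = 9.305
ΔCt(doxorubicin-treated) = 27.015 − 16.985 = 10.030
ΔΔCt = 10.030 − 9.305 = 0.725
Fold change = 2^(−0.725) = 0.6050

0.605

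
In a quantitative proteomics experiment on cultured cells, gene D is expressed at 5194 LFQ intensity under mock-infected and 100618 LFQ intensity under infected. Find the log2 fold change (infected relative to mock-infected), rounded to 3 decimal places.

4.276

Fold change = 100618 / 5194 = 19.3720
log2(19.3720) = 4.2759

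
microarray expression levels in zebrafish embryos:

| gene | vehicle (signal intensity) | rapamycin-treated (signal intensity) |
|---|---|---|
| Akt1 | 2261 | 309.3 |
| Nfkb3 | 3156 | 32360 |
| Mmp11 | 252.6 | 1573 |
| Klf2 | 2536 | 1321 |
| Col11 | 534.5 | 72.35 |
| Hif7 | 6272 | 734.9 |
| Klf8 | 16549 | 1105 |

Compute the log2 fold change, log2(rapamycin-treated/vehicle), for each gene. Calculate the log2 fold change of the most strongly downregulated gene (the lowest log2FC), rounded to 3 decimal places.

log2(309.3/2261) = -2.870  (Akt1)
log2(32360/3156) = 3.358  (Nfkb3)
log2(1573/252.6) = 2.639  (Mmp11)
log2(1321/2536) = -0.941  (Klf2)
log2(72.35/534.5) = -2.885  (Col11)
log2(734.9/6272) = -3.093  (Hif7)
log2(1105/16549) = -3.905  (Klf8)
Klf8 is most strongly downregulated.

-3.905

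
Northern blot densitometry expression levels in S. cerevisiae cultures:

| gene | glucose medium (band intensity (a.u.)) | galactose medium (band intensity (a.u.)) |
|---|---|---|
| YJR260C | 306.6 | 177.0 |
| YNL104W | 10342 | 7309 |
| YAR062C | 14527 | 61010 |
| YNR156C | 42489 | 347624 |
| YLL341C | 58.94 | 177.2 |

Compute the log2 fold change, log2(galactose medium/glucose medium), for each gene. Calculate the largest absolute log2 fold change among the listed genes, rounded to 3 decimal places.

log2(177.0/306.6) = -0.793  (YJR260C)
log2(7309/10342) = -0.501  (YNL104W)
log2(61010/14527) = 2.070  (YAR062C)
log2(347624/42489) = 3.032  (YNR156C)
log2(177.2/58.94) = 1.588  (YLL341C)
The largest magnitude belongs to YNR156C.

3.032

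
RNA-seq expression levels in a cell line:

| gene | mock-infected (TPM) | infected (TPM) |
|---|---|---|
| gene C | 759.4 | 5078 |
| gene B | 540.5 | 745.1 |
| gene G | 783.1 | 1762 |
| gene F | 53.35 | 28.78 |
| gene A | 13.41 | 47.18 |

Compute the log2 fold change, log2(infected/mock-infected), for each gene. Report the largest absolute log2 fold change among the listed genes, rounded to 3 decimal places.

2.741

log2(5078/759.4) = 2.741  (gene C)
log2(745.1/540.5) = 0.463  (gene B)
log2(1762/783.1) = 1.170  (gene G)
log2(28.78/53.35) = -0.890  (gene F)
log2(47.18/13.41) = 1.815  (gene A)
The largest magnitude belongs to gene C.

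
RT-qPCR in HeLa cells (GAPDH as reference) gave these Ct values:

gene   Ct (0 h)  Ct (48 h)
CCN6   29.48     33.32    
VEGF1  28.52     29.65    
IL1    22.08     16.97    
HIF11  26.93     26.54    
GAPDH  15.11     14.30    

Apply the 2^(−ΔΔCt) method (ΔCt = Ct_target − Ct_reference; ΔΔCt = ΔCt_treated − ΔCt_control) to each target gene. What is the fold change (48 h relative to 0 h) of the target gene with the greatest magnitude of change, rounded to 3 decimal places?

CCN6: ΔΔCt = (33.32−14.30) − (29.48−15.11) = 19.02 − 14.37 = 4.65; fold change = 2^-4.65 = 0.040
VEGF1: ΔΔCt = (29.65−14.30) − (28.52−15.11) = 15.35 − 13.41 = 1.94; fold change = 2^-1.94 = 0.261
IL1: ΔΔCt = (16.97−14.30) − (22.08−15.11) = 2.67 − 6.97 = -4.30; fold change = 2^4.30 = 19.698
HIF11: ΔΔCt = (26.54−14.30) − (26.93−15.11) = 12.24 − 11.82 = 0.42; fold change = 2^-0.42 = 0.747
CCN6 has the largest |ΔΔCt| = 4.65.

0.040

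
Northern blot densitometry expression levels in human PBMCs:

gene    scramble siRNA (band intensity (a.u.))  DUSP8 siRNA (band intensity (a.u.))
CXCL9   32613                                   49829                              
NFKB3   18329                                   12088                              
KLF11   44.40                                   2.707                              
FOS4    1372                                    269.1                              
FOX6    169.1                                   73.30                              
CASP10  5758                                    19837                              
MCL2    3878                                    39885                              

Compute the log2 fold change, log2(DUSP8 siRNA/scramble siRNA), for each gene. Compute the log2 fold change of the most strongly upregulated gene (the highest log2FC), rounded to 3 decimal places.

log2(49829/32613) = 0.612  (CXCL9)
log2(12088/18329) = -0.601  (NFKB3)
log2(2.707/44.40) = -4.036  (KLF11)
log2(269.1/1372) = -2.350  (FOS4)
log2(73.30/169.1) = -1.206  (FOX6)
log2(19837/5758) = 1.785  (CASP10)
log2(39885/3878) = 3.362  (MCL2)
MCL2 is most strongly upregulated.

3.362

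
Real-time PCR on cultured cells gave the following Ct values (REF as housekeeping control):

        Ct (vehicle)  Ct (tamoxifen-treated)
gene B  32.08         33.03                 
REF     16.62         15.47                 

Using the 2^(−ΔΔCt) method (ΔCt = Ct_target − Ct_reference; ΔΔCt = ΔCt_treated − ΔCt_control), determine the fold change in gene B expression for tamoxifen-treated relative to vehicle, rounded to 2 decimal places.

0.23

ΔCt(vehicle) = 32.080 − 16.620 = 15.460
ΔCt(tamoxifen-treated) = 33.030 − 15.470 = 17.560
ΔΔCt = 17.560 − 15.460 = 2.100
Fold change = 2^(−2.100) = 0.233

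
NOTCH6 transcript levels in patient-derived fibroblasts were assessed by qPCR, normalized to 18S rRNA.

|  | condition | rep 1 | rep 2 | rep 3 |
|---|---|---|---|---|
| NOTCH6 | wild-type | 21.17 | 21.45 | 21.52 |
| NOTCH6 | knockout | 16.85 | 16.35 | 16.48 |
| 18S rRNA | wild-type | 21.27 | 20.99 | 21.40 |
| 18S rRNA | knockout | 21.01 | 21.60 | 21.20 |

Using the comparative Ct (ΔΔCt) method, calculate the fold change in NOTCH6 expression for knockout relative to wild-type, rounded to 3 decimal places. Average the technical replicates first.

Mean Ct: NOTCH6 wild-type 21.380; NOTCH6 knockout 16.560; 18S rRNA wild-type 21.220; 18S rRNA knockout 21.270
ΔCt(wild-type) = 21.380 − 21.220 = 0.160
ΔCt(knockout) = 16.560 − 21.270 = -4.710
ΔΔCt = -4.710 − 0.160 = -4.870
Fold change = 2^(−(-4.870)) = 2^4.870 = 29.2426

29.243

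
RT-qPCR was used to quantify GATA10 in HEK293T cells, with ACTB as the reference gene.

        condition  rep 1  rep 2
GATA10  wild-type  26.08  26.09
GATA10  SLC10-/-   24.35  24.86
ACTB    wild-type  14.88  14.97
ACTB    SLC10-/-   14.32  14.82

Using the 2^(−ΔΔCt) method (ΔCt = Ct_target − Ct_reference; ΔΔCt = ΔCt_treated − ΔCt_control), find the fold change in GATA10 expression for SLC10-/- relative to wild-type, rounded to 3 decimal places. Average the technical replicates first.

2.181

Mean Ct: GATA10 wild-type 26.085; GATA10 SLC10-/- 24.605; ACTB wild-type 14.925; ACTB SLC10-/- 14.570
ΔCt(wild-type) = 26.085 − 14.925 = 11.160
ΔCt(SLC10-/-) = 24.605 − 14.570 = 10.035
ΔΔCt = 10.035 − 11.160 = -1.125
Fold change = 2^(−(-1.125)) = 2^1.125 = 2.1810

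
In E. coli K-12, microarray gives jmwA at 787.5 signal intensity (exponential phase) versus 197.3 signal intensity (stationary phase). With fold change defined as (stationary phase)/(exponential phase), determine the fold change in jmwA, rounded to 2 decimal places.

0.25

Fold change = 197.3 / 787.5 = 0.251
jmwA is downregulated.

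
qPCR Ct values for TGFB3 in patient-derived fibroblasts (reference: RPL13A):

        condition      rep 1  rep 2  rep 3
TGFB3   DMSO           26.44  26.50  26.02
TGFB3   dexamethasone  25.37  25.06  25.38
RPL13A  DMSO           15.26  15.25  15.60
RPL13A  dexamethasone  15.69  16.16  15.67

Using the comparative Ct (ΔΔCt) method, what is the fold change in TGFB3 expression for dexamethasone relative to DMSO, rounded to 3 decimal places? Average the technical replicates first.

Mean Ct: TGFB3 DMSO 26.320; TGFB3 dexamethasone 25.270; RPL13A DMSO 15.370; RPL13A dexamethasone 15.840
ΔCt(DMSO) = 26.320 − 15.370 = 10.950
ΔCt(dexamethasone) = 25.270 − 15.840 = 9.430
ΔΔCt = 9.430 − 10.950 = -1.520
Fold change = 2^(−(-1.520)) = 2^1.520 = 2.8679

2.868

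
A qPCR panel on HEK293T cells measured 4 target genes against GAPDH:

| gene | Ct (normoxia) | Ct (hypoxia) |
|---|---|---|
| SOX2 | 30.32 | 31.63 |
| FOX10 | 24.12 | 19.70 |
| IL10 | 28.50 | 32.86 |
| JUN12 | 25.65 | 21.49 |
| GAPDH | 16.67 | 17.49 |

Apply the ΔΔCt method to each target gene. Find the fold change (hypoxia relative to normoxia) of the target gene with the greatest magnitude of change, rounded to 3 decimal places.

SOX2: ΔΔCt = (31.63−17.49) − (30.32−16.67) = 14.14 − 13.65 = 0.49; fold change = 2^-0.49 = 0.712
FOX10: ΔΔCt = (19.70−17.49) − (24.12−16.67) = 2.21 − 7.45 = -5.24; fold change = 2^5.24 = 37.792
IL10: ΔΔCt = (32.86−17.49) − (28.50−16.67) = 15.37 − 11.83 = 3.54; fold change = 2^-3.54 = 0.086
JUN12: ΔΔCt = (21.49−17.49) − (25.65−16.67) = 4.00 − 8.98 = -4.98; fold change = 2^4.98 = 31.559
FOX10 has the largest |ΔΔCt| = 5.24.

37.792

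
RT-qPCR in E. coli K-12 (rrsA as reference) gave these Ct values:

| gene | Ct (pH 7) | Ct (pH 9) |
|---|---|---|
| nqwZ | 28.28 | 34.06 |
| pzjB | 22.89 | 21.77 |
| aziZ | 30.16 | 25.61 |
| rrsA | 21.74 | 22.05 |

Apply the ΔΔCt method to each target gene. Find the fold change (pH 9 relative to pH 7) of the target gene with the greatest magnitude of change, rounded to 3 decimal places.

nqwZ: ΔΔCt = (34.06−22.05) − (28.28−21.74) = 12.01 − 6.54 = 5.47; fold change = 2^-5.47 = 0.023
pzjB: ΔΔCt = (21.77−22.05) − (22.89−21.74) = -0.28 − 1.15 = -1.43; fold change = 2^1.43 = 2.694
aziZ: ΔΔCt = (25.61−22.05) − (30.16−21.74) = 3.56 − 8.42 = -4.86; fold change = 2^4.86 = 29.041
nqwZ has the largest |ΔΔCt| = 5.47.

0.023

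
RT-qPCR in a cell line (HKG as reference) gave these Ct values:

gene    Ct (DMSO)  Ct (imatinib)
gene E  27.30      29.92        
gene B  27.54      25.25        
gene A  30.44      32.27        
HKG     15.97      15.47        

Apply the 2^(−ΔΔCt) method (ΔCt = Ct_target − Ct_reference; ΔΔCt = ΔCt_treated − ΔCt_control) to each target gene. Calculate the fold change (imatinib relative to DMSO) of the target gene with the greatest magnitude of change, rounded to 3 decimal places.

gene E: ΔΔCt = (29.92−15.47) − (27.30−15.97) = 14.45 − 11.33 = 3.12; fold change = 2^-3.12 = 0.115
gene B: ΔΔCt = (25.25−15.47) − (27.54−15.97) = 9.78 − 11.57 = -1.79; fold change = 2^1.79 = 3.458
gene A: ΔΔCt = (32.27−15.47) − (30.44−15.97) = 16.80 − 14.47 = 2.33; fold change = 2^-2.33 = 0.199
gene E has the largest |ΔΔCt| = 3.12.

0.115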